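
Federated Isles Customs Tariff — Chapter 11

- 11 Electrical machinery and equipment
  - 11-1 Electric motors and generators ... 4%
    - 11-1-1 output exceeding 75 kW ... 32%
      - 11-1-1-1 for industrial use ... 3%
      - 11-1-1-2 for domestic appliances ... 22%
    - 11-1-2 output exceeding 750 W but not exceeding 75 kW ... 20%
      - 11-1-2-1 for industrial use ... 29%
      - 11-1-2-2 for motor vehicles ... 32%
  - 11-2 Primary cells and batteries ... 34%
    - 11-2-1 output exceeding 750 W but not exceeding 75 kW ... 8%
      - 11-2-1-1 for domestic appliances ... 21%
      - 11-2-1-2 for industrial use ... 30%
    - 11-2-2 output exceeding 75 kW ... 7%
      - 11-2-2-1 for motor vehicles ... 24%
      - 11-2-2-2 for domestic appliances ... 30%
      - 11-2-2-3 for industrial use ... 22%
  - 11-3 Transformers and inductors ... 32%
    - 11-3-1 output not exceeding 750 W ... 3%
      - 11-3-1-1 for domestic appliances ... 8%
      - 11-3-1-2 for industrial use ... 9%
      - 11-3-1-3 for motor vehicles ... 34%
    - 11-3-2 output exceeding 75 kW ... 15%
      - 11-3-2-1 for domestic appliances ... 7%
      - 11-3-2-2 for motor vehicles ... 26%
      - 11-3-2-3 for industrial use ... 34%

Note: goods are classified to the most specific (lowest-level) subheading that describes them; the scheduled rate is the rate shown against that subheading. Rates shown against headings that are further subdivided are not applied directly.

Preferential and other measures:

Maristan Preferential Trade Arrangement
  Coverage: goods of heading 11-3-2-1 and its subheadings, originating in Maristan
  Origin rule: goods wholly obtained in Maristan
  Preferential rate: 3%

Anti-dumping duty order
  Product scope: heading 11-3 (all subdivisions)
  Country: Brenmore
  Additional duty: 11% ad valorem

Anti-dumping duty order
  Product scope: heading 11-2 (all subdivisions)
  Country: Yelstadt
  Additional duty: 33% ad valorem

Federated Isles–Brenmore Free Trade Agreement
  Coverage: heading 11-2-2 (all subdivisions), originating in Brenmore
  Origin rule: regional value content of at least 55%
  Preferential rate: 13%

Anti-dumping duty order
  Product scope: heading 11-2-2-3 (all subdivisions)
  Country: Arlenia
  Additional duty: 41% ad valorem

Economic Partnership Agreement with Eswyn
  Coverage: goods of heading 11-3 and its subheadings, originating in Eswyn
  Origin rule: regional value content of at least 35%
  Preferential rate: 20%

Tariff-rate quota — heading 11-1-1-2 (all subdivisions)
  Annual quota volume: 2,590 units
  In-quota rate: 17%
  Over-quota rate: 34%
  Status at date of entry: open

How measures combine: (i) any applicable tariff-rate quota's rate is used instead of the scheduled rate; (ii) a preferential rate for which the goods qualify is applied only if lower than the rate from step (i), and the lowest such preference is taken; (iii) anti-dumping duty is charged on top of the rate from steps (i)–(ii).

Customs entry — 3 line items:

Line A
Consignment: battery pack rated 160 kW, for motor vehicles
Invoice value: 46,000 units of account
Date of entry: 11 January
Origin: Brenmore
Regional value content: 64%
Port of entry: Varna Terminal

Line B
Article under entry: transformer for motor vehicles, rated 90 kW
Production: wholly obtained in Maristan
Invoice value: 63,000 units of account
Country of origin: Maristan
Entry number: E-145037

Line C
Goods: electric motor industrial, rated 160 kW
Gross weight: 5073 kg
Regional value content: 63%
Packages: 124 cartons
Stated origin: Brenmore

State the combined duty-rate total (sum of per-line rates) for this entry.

Line A: battery pack → 11-2; rated 160 kW → 11-2-2; for motor vehicles → 11-2-2-1. Scheduled 24%. Brenmore agreement on 11-2-2: RVC ≥ 55% → 13% available; preferential 13%. → 13%.
Line B: transformer → 11-3; rated 90 kW → 11-3-2; for motor vehicles → 11-3-2-2. Scheduled 26%. Maristan agreement on 11-3-2-1: 11-3-2-2 not covered. → 26%.
Line C: electric motor → 11-1; rated 160 kW → 11-1-1; industrial → 11-1-1-1. Scheduled 3%. Brenmore agreement on 11-2-2: 11-1-1-1 not covered. → 3%.
Sum: 13% + 26% + 3% = 42%.

42%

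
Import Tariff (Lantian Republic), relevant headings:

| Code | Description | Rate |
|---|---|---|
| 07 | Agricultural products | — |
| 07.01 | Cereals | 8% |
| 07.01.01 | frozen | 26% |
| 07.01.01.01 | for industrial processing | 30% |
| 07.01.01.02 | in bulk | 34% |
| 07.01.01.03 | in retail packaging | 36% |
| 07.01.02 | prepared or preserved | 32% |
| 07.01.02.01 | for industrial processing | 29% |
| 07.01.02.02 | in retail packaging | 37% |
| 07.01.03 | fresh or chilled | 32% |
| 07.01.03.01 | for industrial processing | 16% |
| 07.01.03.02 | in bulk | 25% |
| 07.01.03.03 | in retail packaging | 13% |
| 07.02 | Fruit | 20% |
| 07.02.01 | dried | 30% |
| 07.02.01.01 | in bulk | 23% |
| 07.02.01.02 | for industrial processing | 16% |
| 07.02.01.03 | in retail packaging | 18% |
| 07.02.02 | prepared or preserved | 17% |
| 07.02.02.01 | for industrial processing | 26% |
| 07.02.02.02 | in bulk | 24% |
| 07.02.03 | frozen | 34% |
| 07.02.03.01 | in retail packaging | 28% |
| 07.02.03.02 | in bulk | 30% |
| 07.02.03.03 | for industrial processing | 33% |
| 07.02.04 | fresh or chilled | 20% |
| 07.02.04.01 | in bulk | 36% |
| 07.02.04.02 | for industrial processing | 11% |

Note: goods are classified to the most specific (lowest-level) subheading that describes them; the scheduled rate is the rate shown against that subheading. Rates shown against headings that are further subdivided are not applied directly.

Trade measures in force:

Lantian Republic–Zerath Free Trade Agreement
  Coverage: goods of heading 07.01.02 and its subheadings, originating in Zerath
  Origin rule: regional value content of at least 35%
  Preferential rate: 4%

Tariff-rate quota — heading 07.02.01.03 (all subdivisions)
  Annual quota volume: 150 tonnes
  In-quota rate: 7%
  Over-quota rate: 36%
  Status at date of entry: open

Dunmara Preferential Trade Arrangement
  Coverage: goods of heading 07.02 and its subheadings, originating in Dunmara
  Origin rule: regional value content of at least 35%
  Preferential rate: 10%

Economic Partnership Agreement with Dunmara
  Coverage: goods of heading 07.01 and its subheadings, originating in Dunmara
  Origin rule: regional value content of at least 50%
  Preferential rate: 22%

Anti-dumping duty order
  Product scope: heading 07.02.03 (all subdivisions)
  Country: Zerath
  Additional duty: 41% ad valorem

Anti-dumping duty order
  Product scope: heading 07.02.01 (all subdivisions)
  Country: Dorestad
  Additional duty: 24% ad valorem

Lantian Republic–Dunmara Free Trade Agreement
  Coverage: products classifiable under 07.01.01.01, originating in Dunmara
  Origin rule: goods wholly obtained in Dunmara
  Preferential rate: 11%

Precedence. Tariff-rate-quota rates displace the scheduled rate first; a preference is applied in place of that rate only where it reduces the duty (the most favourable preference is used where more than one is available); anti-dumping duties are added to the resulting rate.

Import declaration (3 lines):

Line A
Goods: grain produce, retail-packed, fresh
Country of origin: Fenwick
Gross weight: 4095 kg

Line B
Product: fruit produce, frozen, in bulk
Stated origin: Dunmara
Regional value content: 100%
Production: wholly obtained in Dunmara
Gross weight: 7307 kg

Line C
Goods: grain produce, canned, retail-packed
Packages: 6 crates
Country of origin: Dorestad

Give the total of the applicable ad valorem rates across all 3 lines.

60%

Line A: grain → 07.01; fresh → 07.01.03; retail-packed → 07.01.03.03. Scheduled 13%. No special measure applies. → 13%.
Line B: fruit → 07.02; frozen → 07.02.03; in bulk → 07.02.03.02. Scheduled 30%. Dunmara agreement on 07.02: RVC ≥ 35% → 10% available; Dunmara agreement on 07.01: 07.02.03.02 not covered; Dunmara agreement on 07.01.01.01: 07.02.03.02 not covered; preferential 10%. → 10%.
Line C: grain → 07.01; canned → 07.01.02; retail-packed → 07.01.02.02. Scheduled 37%. No special measure applies. → 37%.
Sum: 13% + 10% + 37% = 60%.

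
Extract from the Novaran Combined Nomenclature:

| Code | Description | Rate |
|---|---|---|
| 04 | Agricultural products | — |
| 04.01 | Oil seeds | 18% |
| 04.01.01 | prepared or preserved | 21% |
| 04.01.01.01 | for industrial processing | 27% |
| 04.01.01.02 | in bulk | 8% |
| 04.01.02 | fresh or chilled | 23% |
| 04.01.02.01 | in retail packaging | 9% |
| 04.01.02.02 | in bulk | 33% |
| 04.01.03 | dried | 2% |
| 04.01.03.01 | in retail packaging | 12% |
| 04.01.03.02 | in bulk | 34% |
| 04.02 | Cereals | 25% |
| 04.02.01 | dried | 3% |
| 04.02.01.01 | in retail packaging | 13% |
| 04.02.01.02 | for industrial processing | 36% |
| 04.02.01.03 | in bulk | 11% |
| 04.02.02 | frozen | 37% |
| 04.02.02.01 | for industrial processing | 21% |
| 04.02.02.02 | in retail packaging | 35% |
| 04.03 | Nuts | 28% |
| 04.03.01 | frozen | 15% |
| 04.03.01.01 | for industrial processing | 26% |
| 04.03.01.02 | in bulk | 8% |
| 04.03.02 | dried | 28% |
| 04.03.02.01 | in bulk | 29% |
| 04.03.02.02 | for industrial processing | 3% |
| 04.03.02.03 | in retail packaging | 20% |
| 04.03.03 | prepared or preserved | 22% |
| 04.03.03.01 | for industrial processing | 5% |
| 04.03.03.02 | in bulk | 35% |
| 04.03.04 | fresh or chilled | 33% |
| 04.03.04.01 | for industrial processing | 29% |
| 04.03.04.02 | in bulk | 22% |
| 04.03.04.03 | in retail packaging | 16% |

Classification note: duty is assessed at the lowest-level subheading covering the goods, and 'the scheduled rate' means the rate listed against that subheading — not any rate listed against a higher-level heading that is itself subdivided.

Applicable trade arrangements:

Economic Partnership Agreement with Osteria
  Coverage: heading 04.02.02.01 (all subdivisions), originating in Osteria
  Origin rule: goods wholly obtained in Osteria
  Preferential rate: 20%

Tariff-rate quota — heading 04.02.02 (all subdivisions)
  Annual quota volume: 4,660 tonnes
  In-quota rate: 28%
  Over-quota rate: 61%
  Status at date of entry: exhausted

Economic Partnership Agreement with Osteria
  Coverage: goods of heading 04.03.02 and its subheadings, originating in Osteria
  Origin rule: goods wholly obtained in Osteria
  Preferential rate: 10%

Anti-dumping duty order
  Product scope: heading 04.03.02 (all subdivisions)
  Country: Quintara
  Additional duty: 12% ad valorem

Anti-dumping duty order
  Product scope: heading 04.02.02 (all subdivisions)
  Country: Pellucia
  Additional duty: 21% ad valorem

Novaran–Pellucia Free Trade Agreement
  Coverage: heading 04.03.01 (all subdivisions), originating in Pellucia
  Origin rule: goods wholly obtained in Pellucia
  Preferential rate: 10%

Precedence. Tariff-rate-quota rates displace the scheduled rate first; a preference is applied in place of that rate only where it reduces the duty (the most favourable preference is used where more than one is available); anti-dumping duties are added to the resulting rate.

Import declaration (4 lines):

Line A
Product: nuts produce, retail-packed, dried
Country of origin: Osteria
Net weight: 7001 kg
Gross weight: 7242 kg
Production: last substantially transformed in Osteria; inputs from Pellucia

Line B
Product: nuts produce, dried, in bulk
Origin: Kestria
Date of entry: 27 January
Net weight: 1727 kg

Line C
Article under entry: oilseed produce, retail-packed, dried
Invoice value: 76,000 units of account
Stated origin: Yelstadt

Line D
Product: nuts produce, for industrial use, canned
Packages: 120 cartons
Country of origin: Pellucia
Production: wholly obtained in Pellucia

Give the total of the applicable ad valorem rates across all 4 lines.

66%

Line A: nuts → 04.03; dried → 04.03.02; retail-packed → 04.03.02.03. Scheduled 20%. Osteria agreement on 04.02.02.01: 04.03.02.03 not covered; Osteria agreement on 04.03.02: not wholly obtained. → 20%.
Line B: nuts → 04.03; dried → 04.03.02; in bulk → 04.03.02.01. Scheduled 29%. No special measure applies. → 29%.
Line C: oilseed → 04.01; dried → 04.01.03; retail-packed → 04.01.03.01. Scheduled 12%. No special measure applies. → 12%.
Line D: nuts → 04.03; canned → 04.03.03; for industrial use → 04.03.03.01. Scheduled 5%. Pellucia agreement on 04.03.01: 04.03.03.01 not covered. → 5%.
Sum: 20% + 29% + 12% + 5% = 66%.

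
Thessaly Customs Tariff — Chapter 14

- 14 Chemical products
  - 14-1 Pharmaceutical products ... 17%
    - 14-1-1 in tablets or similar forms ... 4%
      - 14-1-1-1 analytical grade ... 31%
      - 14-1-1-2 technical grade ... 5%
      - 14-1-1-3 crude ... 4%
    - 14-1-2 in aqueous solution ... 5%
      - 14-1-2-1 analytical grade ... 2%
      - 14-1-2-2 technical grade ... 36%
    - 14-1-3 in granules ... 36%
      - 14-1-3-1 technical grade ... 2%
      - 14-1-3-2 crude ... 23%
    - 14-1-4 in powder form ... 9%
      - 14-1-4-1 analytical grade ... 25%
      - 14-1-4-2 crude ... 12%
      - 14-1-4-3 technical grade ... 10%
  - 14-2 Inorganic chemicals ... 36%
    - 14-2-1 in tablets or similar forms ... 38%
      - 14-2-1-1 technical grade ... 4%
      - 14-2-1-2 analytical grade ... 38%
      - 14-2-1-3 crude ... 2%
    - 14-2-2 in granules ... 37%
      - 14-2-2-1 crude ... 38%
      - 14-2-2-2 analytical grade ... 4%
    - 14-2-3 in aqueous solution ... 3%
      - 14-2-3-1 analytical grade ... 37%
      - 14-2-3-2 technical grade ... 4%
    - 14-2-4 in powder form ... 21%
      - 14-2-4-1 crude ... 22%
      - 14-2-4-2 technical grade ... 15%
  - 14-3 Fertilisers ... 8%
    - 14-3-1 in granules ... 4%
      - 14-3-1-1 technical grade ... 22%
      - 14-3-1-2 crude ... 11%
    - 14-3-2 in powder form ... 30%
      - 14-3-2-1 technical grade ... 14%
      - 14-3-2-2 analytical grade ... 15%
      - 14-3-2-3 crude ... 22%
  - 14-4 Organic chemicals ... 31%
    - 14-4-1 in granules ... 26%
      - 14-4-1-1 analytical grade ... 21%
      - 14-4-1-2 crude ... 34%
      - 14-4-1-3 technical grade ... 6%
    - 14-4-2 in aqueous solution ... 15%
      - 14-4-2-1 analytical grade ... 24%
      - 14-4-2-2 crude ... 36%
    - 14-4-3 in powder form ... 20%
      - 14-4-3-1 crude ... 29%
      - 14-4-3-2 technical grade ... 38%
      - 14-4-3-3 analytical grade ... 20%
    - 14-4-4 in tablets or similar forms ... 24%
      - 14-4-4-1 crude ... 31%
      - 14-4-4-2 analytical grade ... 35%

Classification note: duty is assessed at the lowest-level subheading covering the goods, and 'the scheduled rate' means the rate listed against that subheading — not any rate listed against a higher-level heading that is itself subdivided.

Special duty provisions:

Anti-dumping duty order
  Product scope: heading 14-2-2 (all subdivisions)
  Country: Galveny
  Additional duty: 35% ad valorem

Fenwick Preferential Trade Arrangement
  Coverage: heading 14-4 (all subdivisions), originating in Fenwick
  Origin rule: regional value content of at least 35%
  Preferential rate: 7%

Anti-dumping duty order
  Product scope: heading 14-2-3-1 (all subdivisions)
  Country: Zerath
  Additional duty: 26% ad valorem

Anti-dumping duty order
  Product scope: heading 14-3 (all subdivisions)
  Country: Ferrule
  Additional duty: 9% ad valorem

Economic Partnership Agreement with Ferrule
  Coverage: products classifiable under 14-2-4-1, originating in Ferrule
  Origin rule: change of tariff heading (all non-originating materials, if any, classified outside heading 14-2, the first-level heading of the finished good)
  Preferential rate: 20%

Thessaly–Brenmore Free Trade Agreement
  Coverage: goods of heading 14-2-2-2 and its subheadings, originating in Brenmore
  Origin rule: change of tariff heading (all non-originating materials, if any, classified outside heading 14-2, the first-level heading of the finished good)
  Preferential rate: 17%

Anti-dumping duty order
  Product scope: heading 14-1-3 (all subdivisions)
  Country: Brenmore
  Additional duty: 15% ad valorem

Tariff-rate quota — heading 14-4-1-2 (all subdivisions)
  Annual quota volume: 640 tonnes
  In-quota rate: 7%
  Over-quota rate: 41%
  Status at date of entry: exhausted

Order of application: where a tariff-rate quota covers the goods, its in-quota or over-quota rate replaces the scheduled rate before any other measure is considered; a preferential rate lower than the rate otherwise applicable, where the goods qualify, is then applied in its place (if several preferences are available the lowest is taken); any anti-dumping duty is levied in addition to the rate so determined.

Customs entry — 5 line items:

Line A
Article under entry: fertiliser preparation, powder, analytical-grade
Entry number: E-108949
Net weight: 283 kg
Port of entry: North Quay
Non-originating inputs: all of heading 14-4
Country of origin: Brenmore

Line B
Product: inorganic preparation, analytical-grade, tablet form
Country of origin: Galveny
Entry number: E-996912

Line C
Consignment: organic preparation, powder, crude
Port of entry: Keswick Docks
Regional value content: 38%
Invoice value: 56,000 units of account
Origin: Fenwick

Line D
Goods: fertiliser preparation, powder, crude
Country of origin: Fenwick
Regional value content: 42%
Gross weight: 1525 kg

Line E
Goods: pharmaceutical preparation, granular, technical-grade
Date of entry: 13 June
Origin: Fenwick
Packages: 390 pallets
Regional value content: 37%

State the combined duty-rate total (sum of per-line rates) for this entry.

Line A: fertiliser → 14-3; powder → 14-3-2; analytical-grade → 14-3-2-2. Scheduled 15%. Brenmore agreement on 14-2-2-2: 14-3-2-2 not covered. → 15%.
Line B: inorganic → 14-2; tablet form → 14-2-1; analytical-grade → 14-2-1-2. Scheduled 38%. No special measure applies. → 38%.
Line C: organic → 14-4; powder → 14-4-3; crude → 14-4-3-1. Scheduled 29%. Fenwick agreement on 14-4: RVC ≥ 35% → 7% available; preferential 7%. → 7%.
Line D: fertiliser → 14-3; powder → 14-3-2; crude → 14-3-2-3. Scheduled 22%. Fenwick agreement on 14-4: 14-3-2-3 not covered. → 22%.
Line E: pharmaceutical → 14-1; granular → 14-1-3; technical-grade → 14-1-3-1. Scheduled 2%. Fenwick agreement on 14-4: 14-1-3-1 not covered. → 2%.
Sum: 15% + 38% + 7% + 22% + 2% = 84%.

84%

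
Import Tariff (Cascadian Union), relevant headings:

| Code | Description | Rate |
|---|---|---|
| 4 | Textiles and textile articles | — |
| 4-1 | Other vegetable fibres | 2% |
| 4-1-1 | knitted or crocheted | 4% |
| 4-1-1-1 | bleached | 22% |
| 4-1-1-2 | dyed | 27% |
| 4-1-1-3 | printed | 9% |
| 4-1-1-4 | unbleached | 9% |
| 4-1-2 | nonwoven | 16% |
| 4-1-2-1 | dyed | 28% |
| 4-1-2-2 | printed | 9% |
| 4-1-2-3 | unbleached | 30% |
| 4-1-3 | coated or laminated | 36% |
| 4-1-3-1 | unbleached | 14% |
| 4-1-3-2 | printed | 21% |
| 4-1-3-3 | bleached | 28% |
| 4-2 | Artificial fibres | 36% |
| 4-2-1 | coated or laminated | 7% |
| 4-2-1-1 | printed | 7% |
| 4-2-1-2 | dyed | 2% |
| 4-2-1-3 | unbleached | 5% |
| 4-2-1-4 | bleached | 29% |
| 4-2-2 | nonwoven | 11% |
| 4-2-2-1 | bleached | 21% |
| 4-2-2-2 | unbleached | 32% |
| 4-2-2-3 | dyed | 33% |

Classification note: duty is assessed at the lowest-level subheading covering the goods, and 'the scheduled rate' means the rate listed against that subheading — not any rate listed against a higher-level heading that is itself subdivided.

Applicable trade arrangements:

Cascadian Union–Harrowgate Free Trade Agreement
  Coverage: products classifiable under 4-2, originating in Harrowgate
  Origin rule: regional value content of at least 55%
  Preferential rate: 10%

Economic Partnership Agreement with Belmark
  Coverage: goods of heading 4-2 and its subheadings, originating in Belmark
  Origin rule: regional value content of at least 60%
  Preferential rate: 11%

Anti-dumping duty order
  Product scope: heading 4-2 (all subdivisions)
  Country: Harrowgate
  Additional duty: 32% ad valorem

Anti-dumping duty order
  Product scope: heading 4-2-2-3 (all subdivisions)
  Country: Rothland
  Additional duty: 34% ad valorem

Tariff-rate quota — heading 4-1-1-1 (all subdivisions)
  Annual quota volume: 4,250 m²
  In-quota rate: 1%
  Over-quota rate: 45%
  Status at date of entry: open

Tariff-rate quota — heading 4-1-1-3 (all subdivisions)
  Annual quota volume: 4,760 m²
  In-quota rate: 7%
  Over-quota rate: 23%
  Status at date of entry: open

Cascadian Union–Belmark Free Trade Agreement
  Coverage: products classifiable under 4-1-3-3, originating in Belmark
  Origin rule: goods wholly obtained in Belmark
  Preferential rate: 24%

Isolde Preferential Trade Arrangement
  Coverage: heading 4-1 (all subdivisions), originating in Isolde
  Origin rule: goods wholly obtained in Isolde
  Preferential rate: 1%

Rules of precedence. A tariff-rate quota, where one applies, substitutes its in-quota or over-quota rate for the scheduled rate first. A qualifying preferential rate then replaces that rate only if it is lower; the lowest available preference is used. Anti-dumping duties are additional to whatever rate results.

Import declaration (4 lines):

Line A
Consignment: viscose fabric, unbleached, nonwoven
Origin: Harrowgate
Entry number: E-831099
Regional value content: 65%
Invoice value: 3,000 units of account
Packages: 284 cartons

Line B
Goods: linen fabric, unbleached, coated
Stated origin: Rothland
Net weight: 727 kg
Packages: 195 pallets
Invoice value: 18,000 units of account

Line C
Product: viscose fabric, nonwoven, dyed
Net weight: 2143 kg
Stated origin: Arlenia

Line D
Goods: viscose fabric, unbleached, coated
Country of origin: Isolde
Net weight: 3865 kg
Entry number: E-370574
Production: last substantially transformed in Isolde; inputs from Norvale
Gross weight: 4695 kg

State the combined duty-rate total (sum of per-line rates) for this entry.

94%

Line A: viscose → 4-2; nonwoven → 4-2-2; unbleached → 4-2-2-2. Scheduled 32%. Harrowgate agreement on 4-2: RVC ≥ 55% → 10% available; preferential 10%; anti-dumping (Harrowgate, 4-2): +32%; total 10% + 32% = 42%. → 42%.
Line B: linen → 4-1; coated → 4-1-3; unbleached → 4-1-3-1. Scheduled 14%. No special measure applies. → 14%.
Line C: viscose → 4-2; nonwoven → 4-2-2; dyed → 4-2-2-3. Scheduled 33%. No special measure applies. → 33%.
Line D: viscose → 4-2; coated → 4-2-1; unbleached → 4-2-1-3. Scheduled 5%. Isolde agreement on 4-1: 4-2-1-3 not covered. → 5%.
Sum: 42% + 14% + 33% + 5% = 94%.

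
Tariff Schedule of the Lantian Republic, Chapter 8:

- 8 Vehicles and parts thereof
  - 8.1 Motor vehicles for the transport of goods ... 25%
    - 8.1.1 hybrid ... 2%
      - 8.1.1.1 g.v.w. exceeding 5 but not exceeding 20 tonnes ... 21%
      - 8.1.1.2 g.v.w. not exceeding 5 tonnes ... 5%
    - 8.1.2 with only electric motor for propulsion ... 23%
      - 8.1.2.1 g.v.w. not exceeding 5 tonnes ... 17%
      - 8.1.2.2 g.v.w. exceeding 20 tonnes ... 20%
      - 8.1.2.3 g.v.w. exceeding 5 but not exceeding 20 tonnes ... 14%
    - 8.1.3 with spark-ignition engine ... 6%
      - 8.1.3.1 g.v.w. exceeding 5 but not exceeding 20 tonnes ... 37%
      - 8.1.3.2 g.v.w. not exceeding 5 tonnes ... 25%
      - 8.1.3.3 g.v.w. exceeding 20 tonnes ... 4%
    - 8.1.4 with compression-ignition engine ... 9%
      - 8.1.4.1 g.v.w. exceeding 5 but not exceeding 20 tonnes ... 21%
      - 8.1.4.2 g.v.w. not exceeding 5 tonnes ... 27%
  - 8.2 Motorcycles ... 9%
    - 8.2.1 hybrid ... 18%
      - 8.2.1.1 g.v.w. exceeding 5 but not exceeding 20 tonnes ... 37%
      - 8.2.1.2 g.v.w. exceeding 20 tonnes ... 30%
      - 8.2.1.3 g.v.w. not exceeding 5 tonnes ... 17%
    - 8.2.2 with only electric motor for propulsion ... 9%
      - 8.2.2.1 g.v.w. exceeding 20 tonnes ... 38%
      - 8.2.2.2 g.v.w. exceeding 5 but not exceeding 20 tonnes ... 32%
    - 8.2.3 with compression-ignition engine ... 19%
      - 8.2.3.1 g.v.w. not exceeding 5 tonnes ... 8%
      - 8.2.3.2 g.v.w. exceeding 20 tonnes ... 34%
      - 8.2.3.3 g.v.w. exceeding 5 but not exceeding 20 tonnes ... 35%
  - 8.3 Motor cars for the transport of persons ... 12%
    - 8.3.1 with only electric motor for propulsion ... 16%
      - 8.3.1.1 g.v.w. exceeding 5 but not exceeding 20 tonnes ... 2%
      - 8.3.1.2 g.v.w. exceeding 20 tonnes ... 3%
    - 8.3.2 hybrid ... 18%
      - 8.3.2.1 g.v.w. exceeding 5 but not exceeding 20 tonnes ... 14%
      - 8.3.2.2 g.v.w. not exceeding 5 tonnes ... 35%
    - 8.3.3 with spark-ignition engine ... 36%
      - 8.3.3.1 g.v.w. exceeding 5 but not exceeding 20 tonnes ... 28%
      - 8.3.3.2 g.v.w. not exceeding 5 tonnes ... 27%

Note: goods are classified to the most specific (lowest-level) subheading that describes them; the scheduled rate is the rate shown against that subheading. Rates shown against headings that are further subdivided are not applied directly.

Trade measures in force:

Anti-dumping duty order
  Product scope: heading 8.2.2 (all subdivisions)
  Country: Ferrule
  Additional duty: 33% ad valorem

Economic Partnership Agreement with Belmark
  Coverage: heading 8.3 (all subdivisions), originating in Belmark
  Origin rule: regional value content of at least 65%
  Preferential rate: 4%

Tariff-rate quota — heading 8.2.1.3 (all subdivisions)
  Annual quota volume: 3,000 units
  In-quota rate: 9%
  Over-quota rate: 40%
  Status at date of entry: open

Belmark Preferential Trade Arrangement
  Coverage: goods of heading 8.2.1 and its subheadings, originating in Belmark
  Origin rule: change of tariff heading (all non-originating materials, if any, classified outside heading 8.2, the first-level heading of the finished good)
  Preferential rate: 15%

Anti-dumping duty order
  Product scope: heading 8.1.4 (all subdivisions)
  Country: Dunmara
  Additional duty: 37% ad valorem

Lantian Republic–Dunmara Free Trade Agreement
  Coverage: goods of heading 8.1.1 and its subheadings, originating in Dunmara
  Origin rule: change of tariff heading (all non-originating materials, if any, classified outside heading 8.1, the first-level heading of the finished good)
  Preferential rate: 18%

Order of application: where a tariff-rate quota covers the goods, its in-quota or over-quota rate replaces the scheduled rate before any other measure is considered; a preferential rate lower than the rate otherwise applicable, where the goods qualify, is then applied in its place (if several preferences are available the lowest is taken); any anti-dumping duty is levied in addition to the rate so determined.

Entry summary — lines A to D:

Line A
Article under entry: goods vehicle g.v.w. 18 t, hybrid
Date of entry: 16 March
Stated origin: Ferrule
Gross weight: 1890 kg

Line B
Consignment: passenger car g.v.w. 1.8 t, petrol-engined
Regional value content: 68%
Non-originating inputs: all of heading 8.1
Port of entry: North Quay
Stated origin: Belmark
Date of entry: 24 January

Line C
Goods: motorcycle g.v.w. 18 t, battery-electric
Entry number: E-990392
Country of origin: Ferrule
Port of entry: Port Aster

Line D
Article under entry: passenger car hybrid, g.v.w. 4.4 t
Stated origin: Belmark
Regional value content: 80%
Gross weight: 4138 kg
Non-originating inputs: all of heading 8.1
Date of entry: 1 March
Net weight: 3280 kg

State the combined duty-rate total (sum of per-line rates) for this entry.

94%

Line A: goods vehicle → 8.1; hybrid → 8.1.1; g.v.w. 18 t → 8.1.1.1. Scheduled 21%. No special measure applies. → 21%.
Line B: passenger car → 8.3; petrol-engined → 8.3.3; g.v.w. 1.8 t → 8.3.3.2. Scheduled 27%. Belmark agreement on 8.3: RVC ≥ 65% → 4% available; Belmark agreement on 8.2.1: 8.3.3.2 not covered; preferential 4%. → 4%.
Line C: motorcycle → 8.2; battery-electric → 8.2.2; g.v.w. 18 t → 8.2.2.2. Scheduled 32%. anti-dumping (Ferrule, 8.2.2): +33%; total 32% + 33% = 65%. → 65%.
Line D: passenger car → 8.3; hybrid → 8.3.2; g.v.w. 4.4 t → 8.3.2.2. Scheduled 35%. Belmark agreement on 8.3: RVC ≥ 65% → 4% available; Belmark agreement on 8.2.1: 8.3.2.2 not covered; preferential 4%. → 4%.
Sum: 21% + 4% + 65% + 4% = 94%.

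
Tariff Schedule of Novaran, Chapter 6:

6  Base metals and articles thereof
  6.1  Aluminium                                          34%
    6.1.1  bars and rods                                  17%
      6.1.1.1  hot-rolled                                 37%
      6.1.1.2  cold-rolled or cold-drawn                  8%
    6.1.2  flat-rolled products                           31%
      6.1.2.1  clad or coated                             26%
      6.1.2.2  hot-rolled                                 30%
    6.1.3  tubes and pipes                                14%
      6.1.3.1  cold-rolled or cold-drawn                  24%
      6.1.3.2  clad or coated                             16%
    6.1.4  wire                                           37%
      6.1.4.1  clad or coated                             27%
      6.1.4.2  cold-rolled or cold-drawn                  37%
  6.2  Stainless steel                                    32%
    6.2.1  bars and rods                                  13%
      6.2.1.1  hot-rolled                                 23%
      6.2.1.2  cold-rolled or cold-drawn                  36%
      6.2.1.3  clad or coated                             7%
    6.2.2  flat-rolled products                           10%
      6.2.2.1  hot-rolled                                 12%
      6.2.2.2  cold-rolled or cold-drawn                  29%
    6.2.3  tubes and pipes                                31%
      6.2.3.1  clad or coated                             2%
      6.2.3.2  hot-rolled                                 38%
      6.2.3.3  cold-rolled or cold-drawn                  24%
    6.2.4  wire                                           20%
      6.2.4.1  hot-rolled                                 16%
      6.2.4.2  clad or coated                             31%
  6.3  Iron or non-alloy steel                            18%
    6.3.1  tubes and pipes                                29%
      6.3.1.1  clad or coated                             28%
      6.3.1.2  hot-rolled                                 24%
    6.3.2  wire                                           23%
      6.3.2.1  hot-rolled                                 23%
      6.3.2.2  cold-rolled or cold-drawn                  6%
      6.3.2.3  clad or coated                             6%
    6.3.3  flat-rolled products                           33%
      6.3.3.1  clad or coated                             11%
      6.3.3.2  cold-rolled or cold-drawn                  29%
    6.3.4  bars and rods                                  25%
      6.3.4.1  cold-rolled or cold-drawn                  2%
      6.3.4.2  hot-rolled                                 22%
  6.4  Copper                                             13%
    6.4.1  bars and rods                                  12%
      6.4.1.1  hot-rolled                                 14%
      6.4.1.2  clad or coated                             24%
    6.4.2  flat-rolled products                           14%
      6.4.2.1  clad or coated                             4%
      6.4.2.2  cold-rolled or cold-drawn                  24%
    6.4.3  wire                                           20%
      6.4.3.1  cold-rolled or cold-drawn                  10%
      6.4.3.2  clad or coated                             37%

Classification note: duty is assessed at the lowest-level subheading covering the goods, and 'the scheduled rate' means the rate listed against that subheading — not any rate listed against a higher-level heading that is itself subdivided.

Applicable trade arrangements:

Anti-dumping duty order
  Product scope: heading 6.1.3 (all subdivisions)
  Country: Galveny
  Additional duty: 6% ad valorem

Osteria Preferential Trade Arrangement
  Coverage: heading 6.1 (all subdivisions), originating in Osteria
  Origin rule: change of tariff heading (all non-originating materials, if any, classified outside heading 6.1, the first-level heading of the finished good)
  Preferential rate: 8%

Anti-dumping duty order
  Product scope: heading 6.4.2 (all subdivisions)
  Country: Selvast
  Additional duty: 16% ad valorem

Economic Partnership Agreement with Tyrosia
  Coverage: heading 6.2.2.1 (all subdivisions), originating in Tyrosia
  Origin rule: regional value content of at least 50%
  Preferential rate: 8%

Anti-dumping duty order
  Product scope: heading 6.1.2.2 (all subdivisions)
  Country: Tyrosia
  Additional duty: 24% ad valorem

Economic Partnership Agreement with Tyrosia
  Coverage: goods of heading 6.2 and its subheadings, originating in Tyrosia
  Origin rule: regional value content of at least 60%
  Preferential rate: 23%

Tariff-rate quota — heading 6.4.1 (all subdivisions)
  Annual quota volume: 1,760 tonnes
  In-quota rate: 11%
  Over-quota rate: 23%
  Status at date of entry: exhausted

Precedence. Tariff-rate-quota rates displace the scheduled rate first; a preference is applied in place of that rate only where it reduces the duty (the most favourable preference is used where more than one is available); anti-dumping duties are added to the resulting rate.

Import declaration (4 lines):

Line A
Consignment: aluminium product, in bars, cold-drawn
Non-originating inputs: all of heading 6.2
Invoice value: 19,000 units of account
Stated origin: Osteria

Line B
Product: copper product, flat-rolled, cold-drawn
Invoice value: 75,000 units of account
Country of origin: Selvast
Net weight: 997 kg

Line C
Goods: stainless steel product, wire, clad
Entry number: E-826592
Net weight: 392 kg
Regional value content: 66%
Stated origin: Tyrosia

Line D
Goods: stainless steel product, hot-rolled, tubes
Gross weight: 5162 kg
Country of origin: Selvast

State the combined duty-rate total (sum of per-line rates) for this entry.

Line A: aluminium → 6.1; in bars → 6.1.1; cold-drawn → 6.1.1.2. Scheduled 8%. Osteria agreement on 6.1: CTH met → 8% available; preference 8% not lower than 8% → no reduction. → 8%.
Line B: copper → 6.4; flat-rolled → 6.4.2; cold-drawn → 6.4.2.2. Scheduled 24%. anti-dumping (Selvast, 6.4.2): +16%; total 24% + 16% = 40%. → 40%.
Line C: stainless steel → 6.2; wire → 6.2.4; clad → 6.2.4.2. Scheduled 31%. Tyrosia agreement on 6.2.2.1: 6.2.4.2 not covered; Tyrosia agreement on 6.2: RVC ≥ 60% → 23% available; preferential 23%. → 23%.
Line D: stainless steel → 6.2; tubes → 6.2.3; hot-rolled → 6.2.3.2. Scheduled 38%. No special measure applies. → 38%.
Sum: 8% + 40% + 23% + 38% = 109%.

109%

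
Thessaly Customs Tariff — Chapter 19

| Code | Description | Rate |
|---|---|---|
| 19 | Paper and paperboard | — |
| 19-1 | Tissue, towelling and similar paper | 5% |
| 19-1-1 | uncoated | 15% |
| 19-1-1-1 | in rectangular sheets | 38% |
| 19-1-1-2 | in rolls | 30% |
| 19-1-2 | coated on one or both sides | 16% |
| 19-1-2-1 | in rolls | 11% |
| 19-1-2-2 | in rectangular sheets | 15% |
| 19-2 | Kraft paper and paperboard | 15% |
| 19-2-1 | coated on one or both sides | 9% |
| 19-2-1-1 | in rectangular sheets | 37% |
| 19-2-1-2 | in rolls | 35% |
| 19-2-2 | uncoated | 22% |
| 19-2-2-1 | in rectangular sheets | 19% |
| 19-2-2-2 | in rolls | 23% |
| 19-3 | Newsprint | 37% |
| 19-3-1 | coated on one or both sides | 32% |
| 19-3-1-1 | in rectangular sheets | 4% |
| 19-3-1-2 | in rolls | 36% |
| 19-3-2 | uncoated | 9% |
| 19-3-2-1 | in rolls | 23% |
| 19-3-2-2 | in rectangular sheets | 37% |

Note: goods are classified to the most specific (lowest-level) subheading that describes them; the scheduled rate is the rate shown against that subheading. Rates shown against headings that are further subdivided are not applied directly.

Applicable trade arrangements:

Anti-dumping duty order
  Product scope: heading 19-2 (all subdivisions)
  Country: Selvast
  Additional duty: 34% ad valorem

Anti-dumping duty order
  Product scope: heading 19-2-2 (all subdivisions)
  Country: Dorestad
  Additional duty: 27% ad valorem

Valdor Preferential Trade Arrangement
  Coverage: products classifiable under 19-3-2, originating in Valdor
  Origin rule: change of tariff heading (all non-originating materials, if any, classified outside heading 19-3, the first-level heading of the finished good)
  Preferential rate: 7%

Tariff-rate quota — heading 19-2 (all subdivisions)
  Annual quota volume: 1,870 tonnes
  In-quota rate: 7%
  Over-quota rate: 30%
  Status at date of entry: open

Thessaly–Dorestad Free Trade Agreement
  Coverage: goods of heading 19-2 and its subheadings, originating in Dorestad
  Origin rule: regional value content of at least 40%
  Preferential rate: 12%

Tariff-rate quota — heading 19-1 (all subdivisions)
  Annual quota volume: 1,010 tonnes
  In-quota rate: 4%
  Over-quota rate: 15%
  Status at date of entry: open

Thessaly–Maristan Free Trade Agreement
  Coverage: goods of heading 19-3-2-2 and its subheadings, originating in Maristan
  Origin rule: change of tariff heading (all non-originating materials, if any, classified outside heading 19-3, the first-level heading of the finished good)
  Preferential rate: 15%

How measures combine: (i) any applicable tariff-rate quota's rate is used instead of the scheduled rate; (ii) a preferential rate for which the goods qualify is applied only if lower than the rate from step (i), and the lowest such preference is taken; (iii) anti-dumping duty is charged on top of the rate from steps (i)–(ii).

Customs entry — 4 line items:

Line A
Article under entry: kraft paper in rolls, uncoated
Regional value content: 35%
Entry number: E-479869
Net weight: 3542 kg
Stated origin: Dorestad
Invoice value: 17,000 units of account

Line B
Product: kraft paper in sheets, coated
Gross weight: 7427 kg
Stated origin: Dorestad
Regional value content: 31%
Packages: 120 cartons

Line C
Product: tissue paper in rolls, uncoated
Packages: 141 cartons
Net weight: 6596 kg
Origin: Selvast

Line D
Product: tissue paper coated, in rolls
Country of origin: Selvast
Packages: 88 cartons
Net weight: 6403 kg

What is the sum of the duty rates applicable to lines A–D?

Line A: kraft paper → 19-2; uncoated → 19-2-2; in rolls → 19-2-2-2. Scheduled 23%. quota on 19-2 open → in-quota 7%; Dorestad agreement on 19-2: RVC < 40%; anti-dumping (Dorestad, 19-2-2): +27%; total 7% + 27% = 34%. → 34%.
Line B: kraft paper → 19-2; coated → 19-2-1; in sheets → 19-2-1-1. Scheduled 37%. quota on 19-2 open → in-quota 7%; Dorestad agreement on 19-2: RVC < 40%. → 7%.
Line C: tissue paper → 19-1; uncoated → 19-1-1; in rolls → 19-1-1-2. Scheduled 30%. quota on 19-1 open → in-quota 4%. → 4%.
Line D: tissue paper → 19-1; coated → 19-1-2; in rolls → 19-1-2-1. Scheduled 11%. quota on 19-1 open → in-quota 4%. → 4%.
Sum: 34% + 7% + 4% + 4% = 49%.

49%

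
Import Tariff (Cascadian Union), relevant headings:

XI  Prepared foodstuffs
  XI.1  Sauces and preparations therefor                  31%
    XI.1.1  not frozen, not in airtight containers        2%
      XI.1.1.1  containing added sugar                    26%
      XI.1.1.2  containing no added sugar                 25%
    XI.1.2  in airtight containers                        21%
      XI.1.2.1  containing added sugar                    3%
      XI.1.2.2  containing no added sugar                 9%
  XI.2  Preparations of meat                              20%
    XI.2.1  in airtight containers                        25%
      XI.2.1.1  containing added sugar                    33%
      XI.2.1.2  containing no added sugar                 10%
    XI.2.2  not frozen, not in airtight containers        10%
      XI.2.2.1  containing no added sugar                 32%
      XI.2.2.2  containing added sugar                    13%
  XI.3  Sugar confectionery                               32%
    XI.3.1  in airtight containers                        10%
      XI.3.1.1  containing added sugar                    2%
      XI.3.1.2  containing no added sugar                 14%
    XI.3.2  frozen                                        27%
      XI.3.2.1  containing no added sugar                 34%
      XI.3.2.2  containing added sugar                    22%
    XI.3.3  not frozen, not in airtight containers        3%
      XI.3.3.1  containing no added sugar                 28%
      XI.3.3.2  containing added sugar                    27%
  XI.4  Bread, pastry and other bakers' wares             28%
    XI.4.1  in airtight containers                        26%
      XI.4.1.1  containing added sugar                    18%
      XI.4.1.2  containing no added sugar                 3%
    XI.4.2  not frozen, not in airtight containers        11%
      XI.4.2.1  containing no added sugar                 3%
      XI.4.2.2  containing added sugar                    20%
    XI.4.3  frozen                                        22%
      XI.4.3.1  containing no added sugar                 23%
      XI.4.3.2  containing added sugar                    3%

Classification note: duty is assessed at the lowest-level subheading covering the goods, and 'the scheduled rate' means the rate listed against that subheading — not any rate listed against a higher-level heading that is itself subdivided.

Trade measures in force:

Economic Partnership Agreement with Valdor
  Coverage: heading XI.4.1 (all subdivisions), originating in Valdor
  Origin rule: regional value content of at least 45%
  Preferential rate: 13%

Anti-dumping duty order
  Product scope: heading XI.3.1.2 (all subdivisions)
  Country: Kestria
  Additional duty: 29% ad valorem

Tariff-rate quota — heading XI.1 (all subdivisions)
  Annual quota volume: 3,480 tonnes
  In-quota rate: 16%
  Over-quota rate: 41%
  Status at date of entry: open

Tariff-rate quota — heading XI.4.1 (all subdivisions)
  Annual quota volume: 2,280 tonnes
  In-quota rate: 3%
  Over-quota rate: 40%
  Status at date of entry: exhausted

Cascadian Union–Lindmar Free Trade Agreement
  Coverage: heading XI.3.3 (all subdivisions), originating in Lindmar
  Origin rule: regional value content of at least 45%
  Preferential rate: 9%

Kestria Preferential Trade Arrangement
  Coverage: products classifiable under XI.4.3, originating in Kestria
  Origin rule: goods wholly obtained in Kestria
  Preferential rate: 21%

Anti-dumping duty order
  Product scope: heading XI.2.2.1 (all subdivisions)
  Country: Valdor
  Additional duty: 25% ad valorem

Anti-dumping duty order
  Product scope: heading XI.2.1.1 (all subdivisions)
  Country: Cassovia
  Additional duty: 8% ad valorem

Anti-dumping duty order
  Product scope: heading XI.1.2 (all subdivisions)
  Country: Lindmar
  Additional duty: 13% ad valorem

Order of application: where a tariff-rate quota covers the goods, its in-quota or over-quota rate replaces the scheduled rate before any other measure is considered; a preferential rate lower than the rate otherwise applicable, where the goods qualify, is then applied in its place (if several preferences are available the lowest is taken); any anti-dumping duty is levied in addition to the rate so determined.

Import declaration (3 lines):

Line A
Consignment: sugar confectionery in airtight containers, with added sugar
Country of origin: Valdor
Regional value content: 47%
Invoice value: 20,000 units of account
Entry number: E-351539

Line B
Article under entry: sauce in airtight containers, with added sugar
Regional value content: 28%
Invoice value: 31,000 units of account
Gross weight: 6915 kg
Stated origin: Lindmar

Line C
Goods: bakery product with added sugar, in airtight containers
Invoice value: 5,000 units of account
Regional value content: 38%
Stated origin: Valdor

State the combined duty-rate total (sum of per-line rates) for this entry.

Line A: sugar confectionery → XI.3; in airtight containers → XI.3.1; with added sugar → XI.3.1.1. Scheduled 2%. Valdor agreement on XI.4.1: XI.3.1.1 not covered. → 2%.
Line B: sauce → XI.1; in airtight containers → XI.1.2; with added sugar → XI.1.2.1. Scheduled 3%. quota on XI.1 open → in-quota 16%; Lindmar agreement on XI.3.3: XI.1.2.1 not covered; anti-dumping (Lindmar, XI.1.2): +13%; total 16% + 13% = 29%. → 29%.
Line C: bakery product → XI.4; in airtight containers → XI.4.1; with added sugar → XI.4.1.1. Scheduled 18%. quota on XI.4.1 exhausted → over-quota 40%; Valdor agreement on XI.4.1: RVC < 45%. → 40%.
Sum: 2% + 29% + 40% = 71%.

71%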